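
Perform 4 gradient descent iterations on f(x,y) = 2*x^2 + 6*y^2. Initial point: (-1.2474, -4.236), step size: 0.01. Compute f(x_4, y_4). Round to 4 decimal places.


Gradient descent on f(x,y) = 2*x^2 + 6*y^2.
Starting point: (-1.2474, -4.236), alpha = 0.01
Step 1: grad_x = 2*2*-1.2474 = -4.9896, grad_y = 2*6*-4.236 = -50.832
  x_1 = -1.2474 - 0.01*-4.9896 = -1.1975
  y_1 = -4.236 - 0.01*-50.832 = -3.7277
Step 2: grad_x = 2*2*-1.1975 = -4.79, grad_y = 2*6*-3.7277 = -44.7322
  x_2 = -1.1975 - 0.01*-4.79 = -1.1496
  y_2 = -3.7277 - 0.01*-44.7322 = -3.2804
Step 3: grad_x = 2*2*-1.1496 = -4.5984, grad_y = 2*6*-3.2804 = -39.3643
  x_3 = -1.1496 - 0.01*-4.5984 = -1.1036
  y_3 = -3.2804 - 0.01*-39.3643 = -2.8867
Step 4: grad_x = 2*2*-1.1036 = -4.4145, grad_y = 2*6*-2.8867 = -34.6406
  x_4 = -1.1036 - 0.01*-4.4145 = -1.0595
  y_4 = -2.8867 - 0.01*-34.6406 = -2.5403
f(-1.0595, -2.5403) = 2*(-1.0595)^2 + 6*(-2.5403)^2 = 40.964


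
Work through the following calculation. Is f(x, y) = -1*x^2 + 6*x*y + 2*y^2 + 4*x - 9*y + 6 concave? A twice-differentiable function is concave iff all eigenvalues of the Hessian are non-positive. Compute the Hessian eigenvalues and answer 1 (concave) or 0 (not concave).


The Hessian of f(x,y) = -1*x^2 + 6*x*y + 2*y^2 + 4*x - 9*y + 6 is:
H = [[-2, 6], [6, 4]]
Trace = -2 + 4 = 2
Determinant = -2*4 - (6)^2 = -44
Discriminant = (2)^2 - 4*-44 = 180.0
Eigenvalues: lambda_1 = -5.7082, lambda_2 = 7.7082
The function is not concave.

0


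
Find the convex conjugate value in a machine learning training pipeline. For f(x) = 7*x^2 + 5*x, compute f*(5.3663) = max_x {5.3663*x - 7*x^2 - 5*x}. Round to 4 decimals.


f*(y) = sup_x {y*x - a*x^2 - b*x} = sup_x {(y-b)*x - a*x^2}
FOC: (y - b) - 2a*x = 0 => x* = (y - b)/(2a)
x* = (5.3663 - 5)/(2*7) = 0.0262
f*(5.3663) = (y-b)^2/(4a) = (5.3663 - 5)^2/(4*7)
= 0.1342/28 = 0.0048


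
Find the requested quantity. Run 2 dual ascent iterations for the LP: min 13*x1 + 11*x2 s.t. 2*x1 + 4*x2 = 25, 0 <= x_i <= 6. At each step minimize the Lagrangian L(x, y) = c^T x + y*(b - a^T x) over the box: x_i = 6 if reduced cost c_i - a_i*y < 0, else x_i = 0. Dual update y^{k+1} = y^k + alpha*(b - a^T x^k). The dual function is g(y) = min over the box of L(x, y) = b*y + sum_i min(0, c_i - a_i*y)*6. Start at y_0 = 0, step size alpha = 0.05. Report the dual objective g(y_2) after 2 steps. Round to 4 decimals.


Dual ascent for LP: min 13*x1 + 11*x2, 2*x1 + 4*x2 = 25, 0 <= x_i <= 6
Step 1: y^k = 0.0, reduced costs: (13.0, 11.0)
  x^k = (0.0, 0.0), subgradient = b - a^T x = 25.0
  y^{k+1} = 0.0 + 0.05*25.0 = 1.25
Step 2: y^k = 1.25, reduced costs: (10.5, 6.0)
  x^k = (0.0, 0.0), subgradient = b - a^T x = 25.0
  y^{k+1} = 1.25 + 0.05*25.0 = 2.5
Dual objective at y_2 = 2.5: reduced costs (8.0, 1.0), box minimizer x = (0.0, 0.0)
g(y_2) = b*y + (c1 - a1*y)*x1 + (c2 - a2*y)*x2 = 25*2.5 + 8.0*0.0 + 1.0*0.0 = 62.5 + 0.0 + 0.0 = 62.5


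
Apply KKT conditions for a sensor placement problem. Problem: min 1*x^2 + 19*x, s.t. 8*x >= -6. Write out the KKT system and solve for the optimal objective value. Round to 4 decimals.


Step 1: Try lambda = 0 (constraint inactive).
x_unc = -19/(2*1) = -9.5
Check: 8*-9.5 = -76.0 < -6 -- violated!
Step 2: Constraint must be active: 8*x = -6
x* = -6/8 = -0.75
lambda = (2*1*(-0.75) + 19)/8 = 2.1875
Step 3: Compute optimal value.
f(x*) = 1*(-0.75)^2 + 19*(-0.75) = -13.6875


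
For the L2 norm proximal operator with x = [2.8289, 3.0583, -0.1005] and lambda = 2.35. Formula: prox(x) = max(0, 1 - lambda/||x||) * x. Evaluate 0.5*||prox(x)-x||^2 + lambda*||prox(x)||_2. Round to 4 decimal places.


Step 1: Compute ||x||.
||x|| = 4.1673
Step 2: Compute scaling factor.
scale = max(0, 1 - 2.35/4.1673) = 0.4361
Step 3: prox(x) = [1.2336, 1.3337, -0.0438]
||prox(x)|| = 1.8173
Step 4: Proximal objective.
0.5*||prox-x||^2 = 2.7613
lambda*||prox|| = 4.2707
Total = 7.0318


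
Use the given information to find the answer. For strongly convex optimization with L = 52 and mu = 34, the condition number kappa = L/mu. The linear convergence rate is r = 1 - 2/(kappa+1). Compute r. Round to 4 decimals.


Step 1: Compute the condition number.
kappa = L/mu = 52/34 = 1.5294
Step 2: Compute the convergence rate.
r = 1 - 2/(kappa + 1) = 1 - 2*mu/(L + mu) = (L - mu)/(L + mu) = 18/86 = 0.2093


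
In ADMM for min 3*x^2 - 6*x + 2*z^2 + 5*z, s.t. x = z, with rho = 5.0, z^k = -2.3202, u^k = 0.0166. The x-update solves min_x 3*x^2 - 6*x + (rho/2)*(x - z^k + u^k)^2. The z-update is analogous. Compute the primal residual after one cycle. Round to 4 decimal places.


ADMM iteration with rho = 5.0, z^k = -2.3202, u^k = 0.0166
Step 1: x-update.
Minimize 3*x^2 - 6*x + (5.0/2)*(x + 2.3202 + 0.0166)^2
FOC: (2*3 + 5.0)*x = 6 + 5.0*(-2.3202 - 0.0166)
x^{k+1} = -0.5167
Step 2: z-update.
Minimize 2*z^2 + 5*z + (5.0/2)*(-0.5167 - z + 0.0166)^2
FOC: (2*2 + 5.0)*z = -5 + 5.0*(-0.5167 + 0.0166)
z^{k+1} = -0.8334
Step 3: u-update.
u^{k+1} = 0.0166 - 0.5167 + 0.8334 = 0.3333
Step 4: Primal residual = |-0.5167 + 0.8334| = 0.3167


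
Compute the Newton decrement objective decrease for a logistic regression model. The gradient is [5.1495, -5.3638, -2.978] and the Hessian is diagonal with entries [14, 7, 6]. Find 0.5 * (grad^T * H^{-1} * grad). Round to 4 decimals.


Step 1: H is diagonal, so H^(-1) * g = [0.3678, -0.7663, -0.4963].
Step 2: g^T H^(-1) g = sum_i g_i^2 / H_ii
  = (5.1495)^2/14 + (-5.3638)^2/7 + (-2.978)^2/6
  = 1.8941 + 4.1101 + 1.4781 = 7.4822
Step 3: Objective decrease = 0.5 * g^T H^(-1) g = 3.7411


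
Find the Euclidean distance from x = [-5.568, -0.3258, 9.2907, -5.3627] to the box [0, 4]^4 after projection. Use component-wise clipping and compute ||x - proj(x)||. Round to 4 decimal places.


Project each component onto [0, 4].
clip(-5.568) = 0.0, clip(-0.3258) = 0.0, clip(9.2907) = 4.0, clip(-5.3627) = 0.0
Projection = [0.0, 0.0, 4.0, 0.0]
Squared diffs: [31.0026, 0.1061, 27.9915, 28.7586]
Distance = sqrt(87.8588) = 9.3733


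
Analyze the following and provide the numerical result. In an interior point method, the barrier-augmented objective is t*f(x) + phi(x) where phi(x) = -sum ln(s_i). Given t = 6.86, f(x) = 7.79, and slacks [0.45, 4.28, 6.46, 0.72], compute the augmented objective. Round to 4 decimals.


Step 1: Compute log-barrier.
ln values: [-0.7985, 1.454, 1.8656, -0.3285]
phi = -(-0.7985 + 1.454 + 1.8656 - 0.3285) = -2.1926
Step 2: Compute augmented objective.
t*f(x) = 6.86*7.79 = 53.4394
Total = 53.4394 - 2.1926 = 51.2468


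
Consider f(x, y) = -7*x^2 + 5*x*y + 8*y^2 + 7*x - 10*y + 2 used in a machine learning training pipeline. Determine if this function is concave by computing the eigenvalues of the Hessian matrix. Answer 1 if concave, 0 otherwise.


The Hessian of f(x,y) = -7*x^2 + 5*x*y + 8*y^2 + 7*x - 10*y + 2 is:
H = [[-14, 5], [5, 16]]
Trace = -14 + 16 = 2
Determinant = -14*16 - (5)^2 = -249
Discriminant = (2)^2 - 4*-249 = 1000.0
Eigenvalues: lambda_1 = -14.8114, lambda_2 = 16.8114
The function is not concave.

0


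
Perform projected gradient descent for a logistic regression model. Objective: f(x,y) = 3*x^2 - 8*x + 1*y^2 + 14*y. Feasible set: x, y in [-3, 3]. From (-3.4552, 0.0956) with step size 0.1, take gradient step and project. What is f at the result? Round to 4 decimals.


Step 1: Compute gradient at (-3.4552, 0.0956).
grad_x = 2*3*-3.4552 - 8 = -28.7312
grad_y = 2*1*0.0956 + 14 = 14.1912
Step 2: Gradient step.
x_raw = -3.4552 - 0.1*-28.7312 = -0.5821
y_raw = 0.0956 - 0.1*14.1912 = -1.3235
Step 3: Project onto [-3, 3].
x_proj = clip(-0.5821) = -0.5821
y_proj = clip(-1.3235) = -1.3235
Step 4: Evaluate f.
f(-0.5821, -1.3235) = -11.1045


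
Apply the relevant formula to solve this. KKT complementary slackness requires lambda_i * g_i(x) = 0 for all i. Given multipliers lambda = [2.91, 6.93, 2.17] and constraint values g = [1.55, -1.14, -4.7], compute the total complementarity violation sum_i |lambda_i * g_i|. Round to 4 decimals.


KKT complementary slackness check:
lambda_1 * g_1 = 2.91 * 1.55 = 4.5105
lambda_2 * g_2 = 6.93 * -1.14 = -7.9002
lambda_3 * g_3 = 2.17 * -4.7 = -10.199
Total violation = 4.5105 + 7.9002 + 10.199 = 22.6097


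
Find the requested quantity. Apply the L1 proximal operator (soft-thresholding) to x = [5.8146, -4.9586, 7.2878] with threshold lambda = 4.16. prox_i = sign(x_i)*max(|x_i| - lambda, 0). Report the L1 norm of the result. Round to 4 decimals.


Soft-thresholding with lambda = 4.16:
prox(5.8146) = sign(5.8146)*max(|5.8146| - 4.16, 0) = 1.6546
prox(-4.9586) = sign(-4.9586)*max(|-4.9586| - 4.16, 0) = -0.7986
prox(7.2878) = sign(7.2878)*max(|7.2878| - 4.16, 0) = 3.1278
prox(x) = [1.6546, -0.7986, 3.1278]
||prox(x)||_1 = 1.6546 + 0.7986 + 3.1278 = 5.581


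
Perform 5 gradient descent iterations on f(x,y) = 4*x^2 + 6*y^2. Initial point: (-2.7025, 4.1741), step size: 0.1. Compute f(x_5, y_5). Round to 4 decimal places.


Gradient descent on f(x,y) = 4*x^2 + 6*y^2.
Starting point: (-2.7025, 4.1741), alpha = 0.1
Step 1: grad_x = 2*4*-2.7025 = -21.62, grad_y = 2*6*4.1741 = 50.0892
  x_1 = -2.7025 - 0.1*-21.62 = -0.5405
  y_1 = 4.1741 - 0.1*50.0892 = -0.8348
Step 2: grad_x = 2*4*-0.5405 = -4.324, grad_y = 2*6*-0.8348 = -10.0178
  x_2 = -0.5405 - 0.1*-4.324 = -0.1081
  y_2 = -0.8348 - 0.1*-10.0178 = 0.167
Step 3: grad_x = 2*4*-0.1081 = -0.8648, grad_y = 2*6*0.167 = 2.0036
  x_3 = -0.1081 - 0.1*-0.8648 = -0.0216
  y_3 = 0.167 - 0.1*2.0036 = -0.0334
Step 4: grad_x = 2*4*-0.0216 = -0.173, grad_y = 2*6*-0.0334 = -0.4007
  x_4 = -0.0216 - 0.1*-0.173 = -0.0043
  y_4 = -0.0334 - 0.1*-0.4007 = 0.0067
Step 5: grad_x = 2*4*-0.0043 = -0.0346, grad_y = 2*6*0.0067 = 0.0801
  x_5 = -0.0043 - 0.1*-0.0346 = -0.0009
  y_5 = 0.0067 - 0.1*0.0801 = -0.0013
f(-0.0009, -0.0013) = 4*(-0.0009)^2 + 6*(-0.0013)^2 = 0.0


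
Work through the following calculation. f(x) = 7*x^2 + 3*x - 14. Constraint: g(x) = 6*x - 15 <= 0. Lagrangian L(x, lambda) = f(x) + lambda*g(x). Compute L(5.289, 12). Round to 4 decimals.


Step 1: Evaluate f(x).
f(5.289) = 7*5.289^2 + 3*5.289 - 14 = 197.6816
Step 2: Evaluate g(x).
g(5.289) = 6*5.289 - 15 = 16.734
Step 3: Compute Lagrangian.
L = 197.6816 + 12*16.734 = 398.4896


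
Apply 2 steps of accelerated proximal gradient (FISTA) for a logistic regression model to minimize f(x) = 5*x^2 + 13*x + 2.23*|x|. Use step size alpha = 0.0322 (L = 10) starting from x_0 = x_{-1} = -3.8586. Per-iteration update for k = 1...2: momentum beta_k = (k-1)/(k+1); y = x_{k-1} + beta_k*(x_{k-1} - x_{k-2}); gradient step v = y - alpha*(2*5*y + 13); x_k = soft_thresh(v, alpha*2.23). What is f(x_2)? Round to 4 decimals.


FISTA on f(x) = 5*x^2 + 13*x + 2.23*|x|
L = 10, alpha = 0.0322
Iteration 1: beta = 0.0, y = -3.8586 + 0.0*(-3.8586 + 3.8586) = -3.8586
  grad(y) = -25.586, v = y - alpha*grad = -3.0347
  prox(v) = soft_thresh(-3.0347, 0.0718) = -2.9629
Iteration 2: beta = 0.3333, y = -2.9629 + 0.3333*(-2.9629 + 3.8586) = -2.6644
  grad(y) = -13.6437, v = y - alpha*grad = -2.225
  prox(v) = soft_thresh(-2.225, 0.0718) = -2.1532
f(x_2) = 5*(-2.1532)^2 + 13*(-2.1532) + 2.23*|-2.1532| = -0.0082


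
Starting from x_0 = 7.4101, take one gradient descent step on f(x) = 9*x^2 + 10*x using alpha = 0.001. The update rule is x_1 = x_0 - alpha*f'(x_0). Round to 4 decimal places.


We compute the gradient at x_0 and apply the update.
f'(x) = 18*x + 10
f'(7.4101) = 18*7.4101 + 10 = 143.3818
x_1 = 7.4101 - 0.001*143.3818 = 7.2667


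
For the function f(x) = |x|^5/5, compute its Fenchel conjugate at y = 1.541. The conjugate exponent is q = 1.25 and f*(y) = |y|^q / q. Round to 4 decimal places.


The conjugate exponent q satisfies 1/p + 1/q = 1.
p = 5, so q = 5/(5 - 1) = 1.25
|y|^q = 1.541^1.25 = 1.7169
f*(1.541) = 1.7169 / 1.25 = 1.3735


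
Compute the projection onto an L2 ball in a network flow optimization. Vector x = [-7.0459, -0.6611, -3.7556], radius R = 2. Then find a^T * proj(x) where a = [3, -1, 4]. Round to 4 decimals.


Step 1: Compute ||x|| (intermediates to 6 decimals).
||x|| = sqrt((-7.0459)^2 + (-0.6611)^2 + (-3.7556)^2) = 8.011635
Step 2: Project.
Since ||x|| > R, scale = R/||x|| = 2/8.011635 = 0.249637, proj(x) = scale * x
proj(x) = [-1.758917, -0.165035, -0.937537]
Step 3: Dot product.
a^T * proj(x) = 3*(-1.758917) - 1*(-0.165035) + 4*(-0.937537) = -8.8619


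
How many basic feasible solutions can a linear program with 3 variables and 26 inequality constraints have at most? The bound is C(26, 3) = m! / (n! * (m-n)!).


Each vertex corresponds to some choice of n active constraints out of m, so the number of vertices is at most C(m, n) = m! / (n!(m-n)!).
m = 26, n = 3
Numerator: 26 * 25 * 24
Denominator: 3! = 6
C(26, 3) = 2600


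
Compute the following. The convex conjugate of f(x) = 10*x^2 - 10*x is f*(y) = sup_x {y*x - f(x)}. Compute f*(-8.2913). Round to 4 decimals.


f*(y) = sup_x {y*x - a*x^2 - b*x} = sup_x {(y-b)*x - a*x^2}
FOC: (y - b) - 2a*x = 0 => x* = (y - b)/(2a)
x* = (-8.2913 + 10)/(2*10) = 0.0854
f*(-8.2913) = (y-b)^2/(4a) = (-8.2913 + 10)^2/(4*10)
= 2.9197/40 = 0.073


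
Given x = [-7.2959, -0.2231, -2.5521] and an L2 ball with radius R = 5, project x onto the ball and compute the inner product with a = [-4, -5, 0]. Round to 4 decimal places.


Step 1: Compute ||x|| (intermediates to 6 decimals).
||x|| = sqrt((-7.2959)^2 + (-0.2231)^2 + (-2.5521)^2) = 7.732603
Step 2: Project.
Since ||x|| > R, scale = R/||x|| = 5/7.732603 = 0.646613, proj(x) = scale * x
proj(x) = [-4.717624, -0.144259, -1.650221]
Step 3: Dot product.
a^T * proj(x) = -4*(-4.717624) - 5*(-0.144259) + 0*(-1.650221) = 19.5918


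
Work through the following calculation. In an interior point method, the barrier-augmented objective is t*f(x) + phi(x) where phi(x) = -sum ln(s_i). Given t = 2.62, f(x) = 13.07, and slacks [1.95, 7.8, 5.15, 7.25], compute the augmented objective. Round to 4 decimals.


Step 1: Compute log-barrier.
ln values: [0.6678, 2.0541, 1.639, 1.981]
phi = -(0.6678 + 2.0541 + 1.639 + 1.981) = -6.342
Step 2: Compute augmented objective.
t*f(x) = 2.62*13.07 = 34.2434
Total = 34.2434 - 6.342 = 27.9014


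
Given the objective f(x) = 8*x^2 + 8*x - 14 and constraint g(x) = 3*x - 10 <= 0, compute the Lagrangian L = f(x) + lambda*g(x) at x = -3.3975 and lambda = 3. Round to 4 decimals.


Step 1: Evaluate f(x).
f(-3.3975) = 8*(-3.3975)^2 + 8*(-3.3975) - 14 = 51.1641
Step 2: Evaluate g(x).
g(-3.3975) = 3*-3.3975 - 10 = -20.1925
Step 3: Compute Lagrangian.
L = 51.1641 + 3*-20.1925 = -9.4135


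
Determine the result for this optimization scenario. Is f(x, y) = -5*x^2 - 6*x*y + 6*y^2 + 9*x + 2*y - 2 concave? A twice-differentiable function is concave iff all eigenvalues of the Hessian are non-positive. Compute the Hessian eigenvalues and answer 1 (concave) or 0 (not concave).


The Hessian of f(x,y) = -5*x^2 - 6*x*y + 6*y^2 + 9*x + 2*y - 2 is:
H = [[-10, -6], [-6, 12]]
Trace = -10 + 12 = 2
Determinant = -10*12 - (-6)^2 = -156
Discriminant = (2)^2 - 4*-156 = 628.0
Eigenvalues: lambda_1 = -11.53, lambda_2 = 13.53
The function is not concave.

0


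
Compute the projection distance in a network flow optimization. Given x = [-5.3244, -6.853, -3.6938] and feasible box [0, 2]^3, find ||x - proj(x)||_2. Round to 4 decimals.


Project each component onto [0, 2].
clip(-5.3244) = 0.0, clip(-6.853) = 0.0, clip(-3.6938) = 0.0
Projection = [0.0, 0.0, 0.0]
Squared diffs: [28.3492, 46.9636, 13.6442]
Distance = sqrt(88.957) = 9.4317


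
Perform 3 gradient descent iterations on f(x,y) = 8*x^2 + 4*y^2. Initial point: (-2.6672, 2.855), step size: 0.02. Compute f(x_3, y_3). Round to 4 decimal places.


Gradient descent on f(x,y) = 8*x^2 + 4*y^2.
Starting point: (-2.6672, 2.855), alpha = 0.02
Step 1: grad_x = 2*8*-2.6672 = -42.6752, grad_y = 2*4*2.855 = 22.84
  x_1 = -2.6672 - 0.02*-42.6752 = -1.8137
  y_1 = 2.855 - 0.02*22.84 = 2.3982
Step 2: grad_x = 2*8*-1.8137 = -29.0191, grad_y = 2*4*2.3982 = 19.1856
  x_2 = -1.8137 - 0.02*-29.0191 = -1.2333
  y_2 = 2.3982 - 0.02*19.1856 = 2.0145
Step 3: grad_x = 2*8*-1.2333 = -19.733, grad_y = 2*4*2.0145 = 16.1159
  x_3 = -1.2333 - 0.02*-19.733 = -0.8387
  y_3 = 2.0145 - 0.02*16.1159 = 1.6922
f(-0.8387, 1.6922) = 8*(-0.8387)^2 + 4*1.6922^2 = 17.0805


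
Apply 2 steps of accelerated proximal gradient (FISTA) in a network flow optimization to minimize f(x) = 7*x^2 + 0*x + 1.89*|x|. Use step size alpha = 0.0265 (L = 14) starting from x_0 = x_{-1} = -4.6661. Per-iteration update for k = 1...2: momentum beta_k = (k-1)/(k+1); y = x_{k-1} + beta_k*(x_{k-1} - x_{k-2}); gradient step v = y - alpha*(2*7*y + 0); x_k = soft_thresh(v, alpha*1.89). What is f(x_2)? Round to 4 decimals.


FISTA on f(x) = 7*x^2 + 0*x + 1.89*|x|
L = 14, alpha = 0.0265
Iteration 1: beta = 0.0, y = -4.6661 + 0.0*(-4.6661 + 4.6661) = -4.6661
  grad(y) = -65.3254, v = y - alpha*grad = -2.935
  prox(v) = soft_thresh(-2.935, 0.0501) = -2.8849
Iteration 2: beta = 0.3333, y = -2.8849 + 0.3333*(-2.8849 + 4.6661) = -2.2912
  grad(y) = -32.0762, v = y - alpha*grad = -1.4411
  prox(v) = soft_thresh(-1.4411, 0.0501) = -1.3911
f(x_2) = 7*(-1.3911)^2 + 0*(-1.3911) + 1.89*|-1.3911| = 16.1743


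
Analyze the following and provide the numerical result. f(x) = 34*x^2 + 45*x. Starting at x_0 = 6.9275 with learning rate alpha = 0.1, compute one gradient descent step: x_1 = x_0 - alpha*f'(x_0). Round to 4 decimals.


We compute the gradient at x_0 and apply the update.
f'(x) = 68*x + 45
f'(6.9275) = 68*6.9275 + 45 = 516.07
x_1 = 6.9275 - 0.1*516.07 = -44.6795


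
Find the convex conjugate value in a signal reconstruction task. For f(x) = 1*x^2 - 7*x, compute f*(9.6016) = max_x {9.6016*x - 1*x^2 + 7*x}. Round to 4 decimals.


f*(y) = sup_x {y*x - a*x^2 - b*x} = sup_x {(y-b)*x - a*x^2}
FOC: (y - b) - 2a*x = 0 => x* = (y - b)/(2a)
x* = (9.6016 + 7)/(2*1) = 8.3008
f*(9.6016) = (y-b)^2/(4a) = (9.6016 + 7)^2/(4*1)
= 275.6131/4 = 68.9033


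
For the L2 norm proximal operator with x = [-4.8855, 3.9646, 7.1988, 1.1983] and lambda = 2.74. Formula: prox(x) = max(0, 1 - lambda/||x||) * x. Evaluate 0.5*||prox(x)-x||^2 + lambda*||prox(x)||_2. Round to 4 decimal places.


Step 1: Compute ||x||.
||x|| = 9.6356
Step 2: Compute scaling factor.
scale = max(0, 1 - 2.74/9.6356) = 0.7156
Step 3: prox(x) = [-3.4962, 2.8372, 5.1517, 0.8575]
||prox(x)|| = 6.8956
Step 4: Proximal objective.
0.5*||prox-x||^2 = 3.7538
lambda*||prox|| = 18.8939
Total = 22.6477


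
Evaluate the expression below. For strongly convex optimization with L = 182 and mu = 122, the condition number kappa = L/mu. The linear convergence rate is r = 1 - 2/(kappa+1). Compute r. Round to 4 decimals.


Step 1: Compute the condition number.
kappa = L/mu = 182/122 = 1.4918
Step 2: Compute the convergence rate.
r = 1 - 2/(kappa + 1) = 1 - 2*mu/(L + mu) = (L - mu)/(L + mu) = 60/304 = 0.1974


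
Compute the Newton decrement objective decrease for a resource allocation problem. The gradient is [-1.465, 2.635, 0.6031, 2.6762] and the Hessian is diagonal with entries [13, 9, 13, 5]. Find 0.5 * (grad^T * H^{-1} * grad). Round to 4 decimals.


Step 1: H is diagonal, so H^(-1) * g = [-0.1127, 0.2928, 0.0464, 0.5352].
Step 2: g^T H^(-1) g = sum_i g_i^2 / H_ii
  = (-1.465)^2/13 + (2.635)^2/9 + (0.6031)^2/13 + (2.6762)^2/5
  = 0.1651 + 0.7715 + 0.028 + 1.4324 = 2.397
Step 3: Objective decrease = 0.5 * g^T H^(-1) g = 1.1985


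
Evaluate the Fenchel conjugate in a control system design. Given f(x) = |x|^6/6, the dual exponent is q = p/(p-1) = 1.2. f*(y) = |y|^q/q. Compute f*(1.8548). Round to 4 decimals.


The conjugate exponent q satisfies 1/p + 1/q = 1.
p = 6, so q = 6/(6 - 1) = 1.2
|y|^q = 1.8548^1.2 = 2.0987
f*(1.8548) = 2.0987 / 1.2 = 1.7489


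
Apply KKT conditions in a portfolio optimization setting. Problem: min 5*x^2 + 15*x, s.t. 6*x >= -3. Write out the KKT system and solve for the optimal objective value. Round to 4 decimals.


Step 1: Try lambda = 0 (constraint inactive).
x_unc = -15/(2*5) = -1.5
Check: 6*-1.5 = -9.0 < -3 -- violated!
Step 2: Constraint must be active: 6*x = -3
x* = -3/6 = -0.5
lambda = (2*5*(-0.5) + 15)/6 = 1.6667
Step 3: Compute optimal value.
f(x*) = 5*(-0.5)^2 + 15*(-0.5) = -6.25


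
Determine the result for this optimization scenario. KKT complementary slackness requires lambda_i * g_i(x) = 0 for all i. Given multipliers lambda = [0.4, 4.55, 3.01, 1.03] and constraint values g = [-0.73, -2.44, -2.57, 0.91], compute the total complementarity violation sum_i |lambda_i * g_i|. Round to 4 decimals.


KKT complementary slackness check:
lambda_1 * g_1 = 0.4 * -0.73 = -0.292
lambda_2 * g_2 = 4.55 * -2.44 = -11.102
lambda_3 * g_3 = 3.01 * -2.57 = -7.7357
lambda_4 * g_4 = 1.03 * 0.91 = 0.9373
Total violation = 0.292 + 11.102 + 7.7357 + 0.9373 = 20.067


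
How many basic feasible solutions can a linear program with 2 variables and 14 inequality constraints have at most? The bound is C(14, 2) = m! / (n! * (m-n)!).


Each vertex corresponds to some choice of n active constraints out of m, so the number of vertices is at most C(m, n) = m! / (n!(m-n)!).
m = 14, n = 2
Numerator: 14 * 13
Denominator: 2! = 2
C(14, 2) = 91


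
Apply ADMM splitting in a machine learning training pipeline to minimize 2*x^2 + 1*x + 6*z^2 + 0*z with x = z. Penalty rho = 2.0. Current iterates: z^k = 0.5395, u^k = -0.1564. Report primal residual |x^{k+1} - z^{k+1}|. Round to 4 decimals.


ADMM iteration with rho = 2.0, z^k = 0.5395, u^k = -0.1564
Step 1: x-update.
Minimize 2*x^2 + 1*x + (2.0/2)*(x - 0.5395 - 0.1564)^2
FOC: (2*2 + 2.0)*x = -1 + 2.0*(0.5395 + 0.1564)
x^{k+1} = 0.0653
Step 2: z-update.
Minimize 6*z^2 + 0*z + (2.0/2)*(0.0653 - z - 0.1564)^2
FOC: (2*6 + 2.0)*z = 0 + 2.0*(0.0653 - 0.1564)
z^{k+1} = -0.013
Step 3: u-update.
u^{k+1} = -0.1564 + 0.0653 + 0.013 = -0.0781
Step 4: Primal residual = |0.0653 + 0.013| = 0.0783


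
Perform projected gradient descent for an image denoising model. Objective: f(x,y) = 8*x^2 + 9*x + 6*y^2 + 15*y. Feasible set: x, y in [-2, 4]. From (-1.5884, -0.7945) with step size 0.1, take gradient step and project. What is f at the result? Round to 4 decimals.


Step 1: Compute gradient at (-1.5884, -0.7945).
grad_x = 2*8*-1.5884 + 9 = -16.4144
grad_y = 2*6*-0.7945 + 15 = 5.466
Step 2: Gradient step.
x_raw = -1.5884 - 0.1*-16.4144 = 0.053
y_raw = -0.7945 - 0.1*5.466 = -1.3411
Step 3: Project onto [-2, 4].
x_proj = clip(0.053) = 0.053
y_proj = clip(-1.3411) = -1.3411
Step 4: Evaluate f.
f(0.053, -1.3411) = -8.8253


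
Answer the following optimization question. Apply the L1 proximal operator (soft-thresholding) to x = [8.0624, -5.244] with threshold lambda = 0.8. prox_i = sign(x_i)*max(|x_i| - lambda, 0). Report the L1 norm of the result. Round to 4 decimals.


Soft-thresholding with lambda = 0.8:
prox(8.0624) = sign(8.0624)*max(|8.0624| - 0.8, 0) = 7.2624
prox(-5.244) = sign(-5.244)*max(|-5.244| - 0.8, 0) = -4.444
prox(x) = [7.2624, -4.444]
||prox(x)||_1 = 7.2624 + 4.444 = 11.7064


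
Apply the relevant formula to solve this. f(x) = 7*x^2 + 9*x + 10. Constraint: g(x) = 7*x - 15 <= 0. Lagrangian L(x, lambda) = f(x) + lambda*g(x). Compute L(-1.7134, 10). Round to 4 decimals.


Step 1: Evaluate f(x).
f(-1.7134) = 7*(-1.7134)^2 + 9*(-1.7134) + 10 = 15.1296
Step 2: Evaluate g(x).
g(-1.7134) = 7*-1.7134 - 15 = -26.9938
Step 3: Compute Lagrangian.
L = 15.1296 + 10*-26.9938 = -254.8084


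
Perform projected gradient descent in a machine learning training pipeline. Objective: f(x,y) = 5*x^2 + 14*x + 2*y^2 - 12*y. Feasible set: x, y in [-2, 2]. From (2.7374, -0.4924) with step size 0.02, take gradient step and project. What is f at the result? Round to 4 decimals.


Step 1: Compute gradient at (2.7374, -0.4924).
grad_x = 2*5*2.7374 + 14 = 41.374
grad_y = 2*2*-0.4924 - 12 = -13.9696
Step 2: Gradient step.
x_raw = 2.7374 - 0.02*41.374 = 1.9099
y_raw = -0.4924 - 0.02*-13.9696 = -0.213
Step 3: Project onto [-2, 2].
x_proj = clip(1.9099) = 1.9099
y_proj = clip(-0.213) = -0.213
Step 4: Evaluate f.
f(1.9099, -0.213) = 47.6247


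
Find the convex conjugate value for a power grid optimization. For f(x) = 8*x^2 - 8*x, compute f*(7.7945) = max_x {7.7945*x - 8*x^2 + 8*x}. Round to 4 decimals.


f*(y) = sup_x {y*x - a*x^2 - b*x} = sup_x {(y-b)*x - a*x^2}
FOC: (y - b) - 2a*x = 0 => x* = (y - b)/(2a)
x* = (7.7945 + 8)/(2*8) = 0.9872
f*(7.7945) = (y-b)^2/(4a) = (7.7945 + 8)^2/(4*8)
= 249.4662/32 = 7.7958


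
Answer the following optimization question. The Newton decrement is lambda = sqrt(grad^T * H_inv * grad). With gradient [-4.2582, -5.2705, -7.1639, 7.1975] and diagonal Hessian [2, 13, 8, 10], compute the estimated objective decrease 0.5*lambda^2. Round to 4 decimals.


Step 1: H is diagonal, so H^(-1) * g = [-2.1291, -0.4054, -0.8955, 0.7198].
Step 2: g^T H^(-1) g = sum_i g_i^2 / H_ii
  = (-4.2582)^2/2 + (-5.2705)^2/13 + (-7.1639)^2/8 + (7.1975)^2/10
  = 9.0661 + 2.1368 + 6.4152 + 5.1804 = 22.7985
Step 3: Objective decrease = 0.5 * g^T H^(-1) g = 11.3992


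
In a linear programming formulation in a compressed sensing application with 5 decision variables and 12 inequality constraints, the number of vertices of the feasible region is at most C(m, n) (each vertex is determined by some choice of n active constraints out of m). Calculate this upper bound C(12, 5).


Each vertex corresponds to some choice of n active constraints out of m, so the number of vertices is at most C(m, n) = m! / (n!(m-n)!).
m = 12, n = 5
Numerator: 12 * 11 * 10 * 9 * 8
Denominator: 5! = 120
C(12, 5) = 792


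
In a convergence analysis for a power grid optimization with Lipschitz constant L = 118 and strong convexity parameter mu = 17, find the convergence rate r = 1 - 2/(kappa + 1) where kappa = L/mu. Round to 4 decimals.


Step 1: Compute the condition number.
kappa = L/mu = 118/17 = 6.9412
Step 2: Compute the convergence rate.
r = 1 - 2/(kappa + 1) = 1 - 2*mu/(L + mu) = (L - mu)/(L + mu) = 101/135 = 0.7481


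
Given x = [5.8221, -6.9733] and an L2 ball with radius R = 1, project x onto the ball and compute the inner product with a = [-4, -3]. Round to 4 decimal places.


Step 1: Compute ||x|| (intermediates to 6 decimals).
||x|| = sqrt(5.8221^2 + (-6.9733)^2) = 9.084259
Step 2: Project.
Since ||x|| > R, scale = R/||x|| = 1/9.084259 = 0.110081, proj(x) = scale * x
proj(x) = [0.640903, -0.767628]
Step 3: Dot product.
a^T * proj(x) = -4*0.640903 - 3*(-0.767628) = -0.2607


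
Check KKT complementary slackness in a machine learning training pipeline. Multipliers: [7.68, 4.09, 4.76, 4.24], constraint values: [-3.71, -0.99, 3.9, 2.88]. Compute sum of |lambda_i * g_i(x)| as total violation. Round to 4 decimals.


KKT complementary slackness check:
lambda_1 * g_1 = 7.68 * -3.71 = -28.4928
lambda_2 * g_2 = 4.09 * -0.99 = -4.0491
lambda_3 * g_3 = 4.76 * 3.9 = 18.564
lambda_4 * g_4 = 4.24 * 2.88 = 12.2112
Total violation = 28.4928 + 4.0491 + 18.564 + 12.2112 = 63.3171


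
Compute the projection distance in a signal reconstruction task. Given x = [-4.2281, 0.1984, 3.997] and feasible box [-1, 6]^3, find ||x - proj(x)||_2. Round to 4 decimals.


Project each component onto [-1, 6].
clip(-4.2281) = -1.0, clip(0.1984) = 0.1984, clip(3.997) = 3.997
Projection = [-1.0, 0.1984, 3.997]
Squared diffs: [10.4206, 0.0, 0.0]
Distance = sqrt(10.4206) = 3.2281


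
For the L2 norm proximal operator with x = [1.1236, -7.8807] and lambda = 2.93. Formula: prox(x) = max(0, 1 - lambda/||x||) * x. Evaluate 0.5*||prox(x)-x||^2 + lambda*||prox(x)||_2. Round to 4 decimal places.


Step 1: Compute ||x||.
||x|| = 7.9604
Step 2: Compute scaling factor.
scale = max(0, 1 - 2.93/7.9604) = 0.6319
Step 3: prox(x) = [0.71, -4.98]
||prox(x)|| = 5.0304
Step 4: Proximal objective.
0.5*||prox-x||^2 = 4.2925
lambda*||prox|| = 14.7391
Total = 19.0315


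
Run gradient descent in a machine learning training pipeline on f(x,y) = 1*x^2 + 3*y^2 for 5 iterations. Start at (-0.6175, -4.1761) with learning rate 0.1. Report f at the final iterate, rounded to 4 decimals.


Gradient descent on f(x,y) = 1*x^2 + 3*y^2.
Starting point: (-0.6175, -4.1761), alpha = 0.1
Step 1: grad_x = 2*1*-0.6175 = -1.235, grad_y = 2*3*-4.1761 = -25.0566
  x_1 = -0.6175 - 0.1*-1.235 = -0.494
  y_1 = -4.1761 - 0.1*-25.0566 = -1.6704
Step 2: grad_x = 2*1*-0.494 = -0.988, grad_y = 2*3*-1.6704 = -10.0226
  x_2 = -0.494 - 0.1*-0.988 = -0.3952
  y_2 = -1.6704 - 0.1*-10.0226 = -0.6682
Step 3: grad_x = 2*1*-0.3952 = -0.7904, grad_y = 2*3*-0.6682 = -4.0091
  x_3 = -0.3952 - 0.1*-0.7904 = -0.3162
  y_3 = -0.6682 - 0.1*-4.0091 = -0.2673
Step 4: grad_x = 2*1*-0.3162 = -0.6323, grad_y = 2*3*-0.2673 = -1.6036
  x_4 = -0.3162 - 0.1*-0.6323 = -0.2529
  y_4 = -0.2673 - 0.1*-1.6036 = -0.1069
Step 5: grad_x = 2*1*-0.2529 = -0.5059, grad_y = 2*3*-0.1069 = -0.6414
  x_5 = -0.2529 - 0.1*-0.5059 = -0.2023
  y_5 = -0.1069 - 0.1*-0.6414 = -0.0428
f(-0.2023, -0.0428) = 1*(-0.2023)^2 + 3*(-0.0428)^2 = 0.0464


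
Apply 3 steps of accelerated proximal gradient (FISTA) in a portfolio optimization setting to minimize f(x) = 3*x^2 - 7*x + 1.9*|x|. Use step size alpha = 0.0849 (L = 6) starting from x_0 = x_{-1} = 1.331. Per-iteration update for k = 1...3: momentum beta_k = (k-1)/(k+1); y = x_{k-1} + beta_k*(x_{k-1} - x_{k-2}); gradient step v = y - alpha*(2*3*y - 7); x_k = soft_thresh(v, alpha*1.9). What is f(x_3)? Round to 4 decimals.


FISTA on f(x) = 3*x^2 - 7*x + 1.9*|x|
L = 6, alpha = 0.0849
Iteration 1: beta = 0.0, y = 1.331 + 0.0*(1.331 - 1.331) = 1.331
  grad(y) = 0.986, v = y - alpha*grad = 1.2473
  prox(v) = soft_thresh(1.2473, 0.1613) = 1.086
Iteration 2: beta = 0.3333, y = 1.086 + 0.3333*(1.086 - 1.331) = 1.0043
  grad(y) = -0.9742, v = y - alpha*grad = 1.087
  prox(v) = soft_thresh(1.087, 0.1613) = 0.9257
Iteration 3: beta = 0.5, y = 0.9257 + 0.5*(0.9257 - 1.086) = 0.8456
  grad(y) = -1.9266, v = y - alpha*grad = 1.0091
  prox(v) = soft_thresh(1.0091, 0.1613) = 0.8478
f(x_3) = 3*0.8478^2 - 7*0.8478 + 1.9*|0.8478| = -2.1675


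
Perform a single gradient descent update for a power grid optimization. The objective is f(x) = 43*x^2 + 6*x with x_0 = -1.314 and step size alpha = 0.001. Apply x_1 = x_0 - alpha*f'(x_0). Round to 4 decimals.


We compute the gradient at x_0 and apply the update.
f'(x) = 86*x + 6
f'(-1.314) = 86*-1.314 + 6 = -107.004
x_1 = -1.314 - 0.001*-107.004 = -1.207


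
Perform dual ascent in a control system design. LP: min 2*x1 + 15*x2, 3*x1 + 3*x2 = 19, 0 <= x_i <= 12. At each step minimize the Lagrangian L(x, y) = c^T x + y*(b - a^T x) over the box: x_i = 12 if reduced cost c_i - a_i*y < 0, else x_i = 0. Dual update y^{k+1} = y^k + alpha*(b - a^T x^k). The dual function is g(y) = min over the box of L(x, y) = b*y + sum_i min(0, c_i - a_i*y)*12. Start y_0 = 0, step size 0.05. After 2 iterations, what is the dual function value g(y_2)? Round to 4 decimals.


Dual ascent for LP: min 2*x1 + 15*x2, 3*x1 + 3*x2 = 19, 0 <= x_i <= 12
Step 1: y^k = 0.0, reduced costs: (2.0, 15.0)
  x^k = (0.0, 0.0), subgradient = b - a^T x = 19.0
  y^{k+1} = 0.0 + 0.05*19.0 = 0.95
Step 2: y^k = 0.95, reduced costs: (-0.85, 12.15)
  x^k = (12.0, 0.0), subgradient = b - a^T x = -17.0
  y^{k+1} = 0.95 + 0.05*-17.0 = 0.1
Dual objective at y_2 = 0.1: reduced costs (1.7, 14.7), box minimizer x = (0.0, 0.0)
g(y_2) = b*y + (c1 - a1*y)*x1 + (c2 - a2*y)*x2 = 19*0.1 + 1.7*0.0 + 14.7*0.0 = 1.9 + 0.0 + 0.0 = 1.9


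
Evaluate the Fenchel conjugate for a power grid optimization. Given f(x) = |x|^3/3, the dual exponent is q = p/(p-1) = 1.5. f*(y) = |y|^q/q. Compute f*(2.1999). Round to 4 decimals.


The conjugate exponent q satisfies 1/p + 1/q = 1.
p = 3, so q = 3/(3 - 1) = 1.5
|y|^q = 2.1999^1.5 = 3.2629
f*(2.1999) = 3.2629 / 1.5 = 2.1753


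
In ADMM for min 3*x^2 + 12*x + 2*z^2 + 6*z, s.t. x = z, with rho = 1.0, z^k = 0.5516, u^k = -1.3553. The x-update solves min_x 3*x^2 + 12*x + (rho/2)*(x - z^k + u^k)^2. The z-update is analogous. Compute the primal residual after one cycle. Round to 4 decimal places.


ADMM iteration with rho = 1.0, z^k = 0.5516, u^k = -1.3553
Step 1: x-update.
Minimize 3*x^2 + 12*x + (1.0/2)*(x - 0.5516 - 1.3553)^2
FOC: (2*3 + 1.0)*x = -12 + 1.0*(0.5516 + 1.3553)
x^{k+1} = -1.4419
Step 2: z-update.
Minimize 2*z^2 + 6*z + (1.0/2)*(-1.4419 - z - 1.3553)^2
FOC: (2*2 + 1.0)*z = -6 + 1.0*(-1.4419 - 1.3553)
z^{k+1} = -1.7594
Step 3: u-update.
u^{k+1} = -1.3553 - 1.4419 + 1.7594 = -1.0377
Step 4: Primal residual = |-1.4419 + 1.7594| = 0.3176


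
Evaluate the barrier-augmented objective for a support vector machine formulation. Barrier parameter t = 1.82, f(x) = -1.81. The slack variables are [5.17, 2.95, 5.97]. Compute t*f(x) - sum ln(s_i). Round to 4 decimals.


Step 1: Compute log-barrier.
ln values: [1.6429, 1.0818, 1.7867]
phi = -(1.6429 + 1.0818 + 1.7867) = -4.5114
Step 2: Compute augmented objective.
t*f(x) = 1.82*-1.81 = -3.2942
Total = -3.2942 - 4.5114 = -7.8056


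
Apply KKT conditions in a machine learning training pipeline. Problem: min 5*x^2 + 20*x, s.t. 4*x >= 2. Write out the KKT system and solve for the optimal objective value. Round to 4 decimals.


Step 1: Try lambda = 0 (constraint inactive).
x_unc = -20/(2*5) = -2.0
Check: 4*-2.0 = -8.0 < 2 -- violated!
Step 2: Constraint must be active: 4*x = 2
x* = 2/4 = 0.5
lambda = (2*5*0.5 + 20)/4 = 6.25
Step 3: Compute optimal value.
f(x*) = 5*0.5^2 + 20*0.5 = 11.25


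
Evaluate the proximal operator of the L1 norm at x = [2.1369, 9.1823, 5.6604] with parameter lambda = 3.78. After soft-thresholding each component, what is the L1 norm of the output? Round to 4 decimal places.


Soft-thresholding with lambda = 3.78:
prox(2.1369) = sign(2.1369)*max(|2.1369| - 3.78, 0) = 0.0
prox(9.1823) = sign(9.1823)*max(|9.1823| - 3.78, 0) = 5.4023
prox(5.6604) = sign(5.6604)*max(|5.6604| - 3.78, 0) = 1.8804
prox(x) = [0.0, 5.4023, 1.8804]
||prox(x)||_1 = 0.0 + 5.4023 + 1.8804 = 7.2827


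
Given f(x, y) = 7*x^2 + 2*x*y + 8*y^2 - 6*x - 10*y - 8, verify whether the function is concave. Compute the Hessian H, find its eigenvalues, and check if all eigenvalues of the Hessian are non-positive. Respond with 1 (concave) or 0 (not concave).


The Hessian of f(x,y) = 7*x^2 + 2*x*y + 8*y^2 - 6*x - 10*y - 8 is:
H = [[14, 2], [2, 16]]
Trace = 14 + 16 = 30
Determinant = 14*16 - (2)^2 = 220
Discriminant = (30)^2 - 4*220 = 20.0
Eigenvalues: lambda_1 = 12.7639, lambda_2 = 17.2361
The function is not concave.

0


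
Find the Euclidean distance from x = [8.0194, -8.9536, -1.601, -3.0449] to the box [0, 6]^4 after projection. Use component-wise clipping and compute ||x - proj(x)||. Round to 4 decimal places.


Project each component onto [0, 6].
clip(8.0194) = 6.0, clip(-8.9536) = 0.0, clip(-1.601) = 0.0, clip(-3.0449) = 0.0
Projection = [6.0, 0.0, 0.0, 0.0]
Squared diffs: [4.078, 80.167, 2.5632, 9.2714]
Distance = sqrt(96.0796) = 9.802


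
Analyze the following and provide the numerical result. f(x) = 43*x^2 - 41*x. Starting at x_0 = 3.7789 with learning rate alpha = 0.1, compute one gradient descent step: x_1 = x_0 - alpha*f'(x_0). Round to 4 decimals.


We compute the gradient at x_0 and apply the update.
f'(x) = 86*x - 41
f'(3.7789) = 86*3.7789 - 41 = 283.9854
x_1 = 3.7789 - 0.1*283.9854 = -24.6196


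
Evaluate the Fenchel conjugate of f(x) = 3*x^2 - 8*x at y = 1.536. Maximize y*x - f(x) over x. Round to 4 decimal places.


f*(y) = sup_x {y*x - a*x^2 - b*x} = sup_x {(y-b)*x - a*x^2}
FOC: (y - b) - 2a*x = 0 => x* = (y - b)/(2a)
x* = (1.536 + 8)/(2*3) = 1.5893
f*(1.536) = (y-b)^2/(4a) = (1.536 + 8)^2/(4*3)
= 90.9353/12 = 7.5779


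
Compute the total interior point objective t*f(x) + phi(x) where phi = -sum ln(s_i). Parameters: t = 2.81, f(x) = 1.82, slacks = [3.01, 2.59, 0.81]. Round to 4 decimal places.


Step 1: Compute log-barrier.
ln values: [1.1019, 0.9517, -0.2107]
phi = -(1.1019 + 0.9517 - 0.2107) = -1.8429
Step 2: Compute augmented objective.
t*f(x) = 2.81*1.82 = 5.1142
Total = 5.1142 - 1.8429 = 3.2713


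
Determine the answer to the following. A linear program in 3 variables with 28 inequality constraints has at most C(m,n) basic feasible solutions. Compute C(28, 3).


Each vertex corresponds to some choice of n active constraints out of m, so the number of vertices is at most C(m, n) = m! / (n!(m-n)!).
m = 28, n = 3
Numerator: 28 * 27 * 26
Denominator: 3! = 6
C(28, 3) = 3276


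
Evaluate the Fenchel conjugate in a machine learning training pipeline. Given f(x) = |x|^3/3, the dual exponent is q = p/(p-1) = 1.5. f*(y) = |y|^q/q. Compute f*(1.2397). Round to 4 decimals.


The conjugate exponent q satisfies 1/p + 1/q = 1.
p = 3, so q = 3/(3 - 1) = 1.5
|y|^q = 1.2397^1.5 = 1.3803
f*(1.2397) = 1.3803 / 1.5 = 0.9202


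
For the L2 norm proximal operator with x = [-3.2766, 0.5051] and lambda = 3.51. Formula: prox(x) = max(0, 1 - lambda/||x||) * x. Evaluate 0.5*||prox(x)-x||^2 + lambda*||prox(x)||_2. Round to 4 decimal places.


Step 1: Compute ||x||.
||x|| = 3.3153
Step 2: Compute scaling factor.
scale = max(0, 1 - 3.51/3.3153) = 0.0
Step 3: prox(x) = [-0.0, 0.0]
||prox(x)|| = 0.0
Step 4: Proximal objective.
0.5*||prox-x||^2 = 5.4956
lambda*||prox|| = 0.0
Total = 5.4956


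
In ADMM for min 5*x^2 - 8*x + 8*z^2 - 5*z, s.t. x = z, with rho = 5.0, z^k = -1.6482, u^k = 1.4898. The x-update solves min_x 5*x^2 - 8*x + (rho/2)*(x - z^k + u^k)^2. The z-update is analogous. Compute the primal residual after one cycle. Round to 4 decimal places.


ADMM iteration with rho = 5.0, z^k = -1.6482, u^k = 1.4898
Step 1: x-update.
Minimize 5*x^2 - 8*x + (5.0/2)*(x + 1.6482 + 1.4898)^2
FOC: (2*5 + 5.0)*x = 8 + 5.0*(-1.6482 - 1.4898)
x^{k+1} = -0.5127
Step 2: z-update.
Minimize 8*z^2 - 5*z + (5.0/2)*(-0.5127 - z + 1.4898)^2
FOC: (2*8 + 5.0)*z = 5 + 5.0*(-0.5127 + 1.4898)
z^{k+1} = 0.4707
Step 3: u-update.
u^{k+1} = 1.4898 - 0.5127 - 0.4707 = 0.5064
Step 4: Primal residual = |-0.5127 - 0.4707| = 0.9834


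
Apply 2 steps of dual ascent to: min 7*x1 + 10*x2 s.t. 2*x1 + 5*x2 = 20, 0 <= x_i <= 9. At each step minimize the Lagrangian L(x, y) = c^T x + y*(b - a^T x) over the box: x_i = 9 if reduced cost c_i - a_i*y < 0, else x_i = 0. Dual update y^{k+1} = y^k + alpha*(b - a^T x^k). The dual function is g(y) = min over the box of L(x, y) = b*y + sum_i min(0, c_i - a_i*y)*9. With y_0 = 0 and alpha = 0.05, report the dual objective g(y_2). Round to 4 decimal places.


Dual ascent for LP: min 7*x1 + 10*x2, 2*x1 + 5*x2 = 20, 0 <= x_i <= 9
Step 1: y^k = 0.0, reduced costs: (7.0, 10.0)
  x^k = (0.0, 0.0), subgradient = b - a^T x = 20.0
  y^{k+1} = 0.0 + 0.05*20.0 = 1.0
Step 2: y^k = 1.0, reduced costs: (5.0, 5.0)
  x^k = (0.0, 0.0), subgradient = b - a^T x = 20.0
  y^{k+1} = 1.0 + 0.05*20.0 = 2.0
Dual objective at y_2 = 2.0: reduced costs (3.0, 0.0), box minimizer x = (0.0, 0.0)
g(y_2) = b*y + (c1 - a1*y)*x1 + (c2 - a2*y)*x2 = 20*2.0 + 3.0*0.0 + 0.0*0.0 = 40.0 + 0.0 + 0.0 = 40.0


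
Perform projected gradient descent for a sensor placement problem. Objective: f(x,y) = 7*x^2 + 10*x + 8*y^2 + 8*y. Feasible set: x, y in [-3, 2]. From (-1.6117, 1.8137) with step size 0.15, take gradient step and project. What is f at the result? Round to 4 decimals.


Step 1: Compute gradient at (-1.6117, 1.8137).
grad_x = 2*7*-1.6117 + 10 = -12.5638
grad_y = 2*8*1.8137 + 8 = 37.0192
Step 2: Gradient step.
x_raw = -1.6117 - 0.15*-12.5638 = 0.2729
y_raw = 1.8137 - 0.15*37.0192 = -3.7392
Step 3: Project onto [-3, 2].
x_proj = clip(0.2729) = 0.2729
y_proj = clip(-3.7392) = -3.0
Step 4: Evaluate f.
f(0.2729, -3.0) = 51.2499


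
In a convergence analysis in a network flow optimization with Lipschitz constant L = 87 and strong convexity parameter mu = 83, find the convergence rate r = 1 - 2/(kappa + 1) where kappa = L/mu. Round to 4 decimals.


Step 1: Compute the condition number.
kappa = L/mu = 87/83 = 1.0482
Step 2: Compute the convergence rate.
r = 1 - 2/(kappa + 1) = 1 - 2*mu/(L + mu) = (L - mu)/(L + mu) = 4/170 = 0.0235


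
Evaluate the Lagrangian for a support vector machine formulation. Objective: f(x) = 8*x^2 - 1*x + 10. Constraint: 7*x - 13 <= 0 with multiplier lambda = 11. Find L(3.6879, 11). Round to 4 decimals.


Step 1: Evaluate f(x).
f(3.6879) = 8*3.6879^2 - 1*3.6879 + 10 = 115.117
Step 2: Evaluate g(x).
g(3.6879) = 7*3.6879 - 13 = 12.8153
Step 3: Compute Lagrangian.
L = 115.117 + 11*12.8153 = 256.0853
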